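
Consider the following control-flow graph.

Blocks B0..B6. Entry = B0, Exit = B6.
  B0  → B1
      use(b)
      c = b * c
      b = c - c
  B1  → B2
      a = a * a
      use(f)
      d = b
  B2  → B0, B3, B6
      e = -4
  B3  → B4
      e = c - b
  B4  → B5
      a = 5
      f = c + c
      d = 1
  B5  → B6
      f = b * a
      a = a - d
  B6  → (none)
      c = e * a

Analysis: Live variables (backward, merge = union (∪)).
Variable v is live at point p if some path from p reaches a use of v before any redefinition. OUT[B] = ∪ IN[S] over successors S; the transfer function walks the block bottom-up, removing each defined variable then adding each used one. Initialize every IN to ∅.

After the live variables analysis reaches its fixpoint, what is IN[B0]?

Answer: {a, b, c, f}

Trace:
Per-block solution:
  B0: | IN={a, b, c, f} | OUT={a, b, c, f}
  B1: | IN={a, b, c, f} | OUT={a, b, c, f}
  B2: | IN={a, b, c, f} | OUT={a, b, c, e, f}
  B3: | IN={b, c} | OUT={b, c, e}
  B4: | IN={b, c, e} | OUT={a, b, d, e}
  B5: | IN={a, b, d, e} | OUT={a, e}
  B6: | IN={a, e} | OUT={}

Merge at B0: OUT[B0] = IN[B1] = {a, b, c, f}
Applying B0's transfer function to that OUT value gives IN[B0] (row B0 above).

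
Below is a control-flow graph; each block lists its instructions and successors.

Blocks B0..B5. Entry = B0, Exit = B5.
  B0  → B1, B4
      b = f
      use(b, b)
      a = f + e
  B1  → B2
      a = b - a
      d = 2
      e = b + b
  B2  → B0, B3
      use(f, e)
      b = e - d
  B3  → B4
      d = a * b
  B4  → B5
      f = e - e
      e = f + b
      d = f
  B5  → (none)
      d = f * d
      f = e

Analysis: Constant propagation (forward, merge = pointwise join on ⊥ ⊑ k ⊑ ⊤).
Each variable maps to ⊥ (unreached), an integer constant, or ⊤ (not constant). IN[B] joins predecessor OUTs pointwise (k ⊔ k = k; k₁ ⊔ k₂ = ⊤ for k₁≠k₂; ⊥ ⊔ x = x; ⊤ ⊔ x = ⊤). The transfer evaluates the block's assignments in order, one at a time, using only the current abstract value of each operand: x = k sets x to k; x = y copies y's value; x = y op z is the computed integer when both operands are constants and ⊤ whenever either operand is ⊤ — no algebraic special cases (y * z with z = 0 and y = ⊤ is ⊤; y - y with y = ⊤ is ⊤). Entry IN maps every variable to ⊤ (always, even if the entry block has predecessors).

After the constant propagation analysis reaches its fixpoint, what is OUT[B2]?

Fixpoint table:
  B0: | IN=(all ⊤) | OUT=(all ⊤)
  B1: | IN=(all ⊤) | OUT={d:2; rest ⊤}
  B2: | IN={d:2; rest ⊤} | OUT={d:2; rest ⊤}
  B3: | IN={d:2; rest ⊤} | OUT=(all ⊤)
  B4: | IN=(all ⊤) | OUT=(all ⊤)
  B5: | IN=(all ⊤) | OUT=(all ⊤)

Merge at B2: IN[B2] = OUT[B1] = {a: ⊤, b: ⊤, c: ⊤, d: 2, e: ⊤, f: ⊤}
Applying B2's transfer function to that IN value gives OUT[B2] (row B2 above).

Answer: {a: ⊤, b: ⊤, c: ⊤, d: 2, e: ⊤, f: ⊤}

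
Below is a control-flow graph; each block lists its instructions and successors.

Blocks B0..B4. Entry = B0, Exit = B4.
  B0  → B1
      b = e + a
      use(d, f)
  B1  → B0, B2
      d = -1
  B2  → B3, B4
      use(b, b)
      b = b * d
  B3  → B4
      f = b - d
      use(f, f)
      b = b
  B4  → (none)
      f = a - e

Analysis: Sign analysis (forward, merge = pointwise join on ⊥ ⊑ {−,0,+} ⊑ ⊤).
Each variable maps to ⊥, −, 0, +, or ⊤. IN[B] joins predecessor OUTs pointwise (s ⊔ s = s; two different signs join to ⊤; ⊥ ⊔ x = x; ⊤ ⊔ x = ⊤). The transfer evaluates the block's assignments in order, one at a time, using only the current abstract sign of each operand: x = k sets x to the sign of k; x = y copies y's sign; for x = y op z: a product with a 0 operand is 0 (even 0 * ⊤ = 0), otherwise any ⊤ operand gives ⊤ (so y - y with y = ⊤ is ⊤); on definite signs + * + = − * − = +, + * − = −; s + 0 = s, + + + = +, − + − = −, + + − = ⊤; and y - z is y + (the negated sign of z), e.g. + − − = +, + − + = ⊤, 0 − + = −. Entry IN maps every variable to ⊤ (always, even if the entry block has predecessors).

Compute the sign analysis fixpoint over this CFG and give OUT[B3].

Answer: {a: ⊤, b: ⊤, c: ⊤, d: -, e: ⊤, f: ⊤}

Working:
Per-block solution:
  B0:   IN=(all ⊤)   OUT=(all ⊤)
  B1:   IN=(all ⊤)   OUT={d:-; rest ⊤}
  B2:   IN={d:-; rest ⊤}   OUT={d:-; rest ⊤}
  B3:   IN={d:-; rest ⊤}   OUT={d:-; rest ⊤}
  B4:   IN={d:-; rest ⊤}   OUT={d:-; rest ⊤}

Merge at B3: IN[B3] = OUT[B2] = {a: ⊤, b: ⊤, c: ⊤, d: -, e: ⊤, f: ⊤}
Applying B3's transfer function to that IN value gives OUT[B3] (row B3 above).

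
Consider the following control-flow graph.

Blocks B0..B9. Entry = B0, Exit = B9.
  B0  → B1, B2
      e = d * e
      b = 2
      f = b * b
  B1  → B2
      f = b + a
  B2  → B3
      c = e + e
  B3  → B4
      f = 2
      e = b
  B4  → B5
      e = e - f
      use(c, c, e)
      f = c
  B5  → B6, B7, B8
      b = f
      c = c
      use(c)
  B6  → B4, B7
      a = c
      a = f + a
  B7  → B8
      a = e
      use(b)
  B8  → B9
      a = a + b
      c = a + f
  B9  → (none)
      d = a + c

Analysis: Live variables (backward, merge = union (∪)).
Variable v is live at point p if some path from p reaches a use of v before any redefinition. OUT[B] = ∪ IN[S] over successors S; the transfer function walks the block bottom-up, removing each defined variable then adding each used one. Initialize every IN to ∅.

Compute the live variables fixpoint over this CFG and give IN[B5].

Answer: {a, c, e, f}

Derivation:
Per-block solution:
  B0:  IN={a, d, e}  OUT={a, b, e}
  B1:  IN={a, b, e}  OUT={a, b, e}
  B2:  IN={a, b, e}  OUT={a, b, c}
  B3:  IN={a, b, c}  OUT={a, c, e, f}
  B4:  IN={a, c, e, f}  OUT={a, c, e, f}
  B5:  IN={a, c, e, f}  OUT={a, b, c, e, f}
  B6:  IN={b, c, e, f}  OUT={a, b, c, e, f}
  B7:  IN={b, e, f}  OUT={a, b, f}
  B8:  IN={a, b, f}  OUT={a, c}
  B9:  IN={a, c}  OUT={}

Merge at B5: OUT[B5] = IN[B6] ⊔ IN[B7] ⊔ IN[B8] = {a, b, c, e, f}
Applying B5's transfer function to that OUT value gives IN[B5] (row B5 above).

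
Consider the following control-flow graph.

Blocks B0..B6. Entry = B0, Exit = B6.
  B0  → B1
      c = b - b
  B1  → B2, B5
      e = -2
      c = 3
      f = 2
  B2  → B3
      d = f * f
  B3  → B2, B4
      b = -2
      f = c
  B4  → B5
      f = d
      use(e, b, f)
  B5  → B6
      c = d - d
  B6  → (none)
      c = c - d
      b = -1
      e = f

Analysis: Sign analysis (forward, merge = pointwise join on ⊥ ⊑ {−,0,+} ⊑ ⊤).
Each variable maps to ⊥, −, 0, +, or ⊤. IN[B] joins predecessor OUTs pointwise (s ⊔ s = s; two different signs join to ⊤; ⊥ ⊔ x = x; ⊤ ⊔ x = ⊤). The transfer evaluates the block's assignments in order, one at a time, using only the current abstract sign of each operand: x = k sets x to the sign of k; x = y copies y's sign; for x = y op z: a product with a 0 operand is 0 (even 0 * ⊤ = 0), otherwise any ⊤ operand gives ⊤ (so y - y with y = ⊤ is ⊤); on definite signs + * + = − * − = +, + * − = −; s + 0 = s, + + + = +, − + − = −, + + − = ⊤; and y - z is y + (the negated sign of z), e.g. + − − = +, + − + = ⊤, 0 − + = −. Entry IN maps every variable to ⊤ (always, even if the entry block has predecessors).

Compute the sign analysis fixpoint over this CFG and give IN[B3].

Answer: {a: ⊤, b: ⊤, c: +, d: +, e: -, f: +}

Working:
Fixpoint table:
  B0:   IN=(all ⊤)   OUT=(all ⊤)
  B1:   IN=(all ⊤)   OUT={c:+, e:-, f:+; rest ⊤}
  B2:   IN={c:+, e:-, f:+; rest ⊤}   OUT={c:+, d:+, e:-, f:+; rest ⊤}
  B3:   IN={c:+, d:+, e:-, f:+; rest ⊤}   OUT={b:-, c:+, d:+, e:-, f:+; rest ⊤}
  B4:   IN={b:-, c:+, d:+, e:-, f:+; rest ⊤}   OUT={b:-, c:+, d:+, e:-, f:+; rest ⊤}
  B5:   IN={c:+, e:-, f:+; rest ⊤}   OUT={e:-, f:+; rest ⊤}
  B6:   IN={e:-, f:+; rest ⊤}   OUT={b:-, e:+, f:+; rest ⊤}

Merge at B3: IN[B3] = OUT[B2] = {a: ⊤, b: ⊤, c: +, d: +, e: -, f: +}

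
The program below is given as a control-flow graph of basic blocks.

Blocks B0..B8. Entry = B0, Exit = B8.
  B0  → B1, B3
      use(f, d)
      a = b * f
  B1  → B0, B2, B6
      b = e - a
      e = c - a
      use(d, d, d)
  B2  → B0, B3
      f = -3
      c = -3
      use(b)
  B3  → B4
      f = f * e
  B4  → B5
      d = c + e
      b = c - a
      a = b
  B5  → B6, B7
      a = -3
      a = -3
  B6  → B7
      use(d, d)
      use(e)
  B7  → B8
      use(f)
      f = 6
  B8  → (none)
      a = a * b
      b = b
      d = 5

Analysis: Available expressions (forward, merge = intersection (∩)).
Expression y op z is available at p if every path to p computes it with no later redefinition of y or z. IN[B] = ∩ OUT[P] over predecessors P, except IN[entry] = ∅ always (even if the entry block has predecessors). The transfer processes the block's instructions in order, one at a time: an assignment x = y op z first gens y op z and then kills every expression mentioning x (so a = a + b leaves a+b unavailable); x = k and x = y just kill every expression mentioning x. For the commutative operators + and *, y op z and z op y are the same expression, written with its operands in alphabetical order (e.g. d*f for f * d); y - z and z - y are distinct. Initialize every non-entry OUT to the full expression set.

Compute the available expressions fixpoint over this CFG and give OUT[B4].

Per-block solution:
  B0: | IN={} | OUT={b*f}
  B1: | IN={b*f} | OUT={c-a}
  B2: | IN={c-a} | OUT={}
  B3: | IN={} | OUT={}
  B4: | IN={} | OUT={c+e}
  B5: | IN={c+e} | OUT={c+e}
  B6: | IN={} | OUT={}
  B7: | IN={} | OUT={}
  B8: | IN={} | OUT={}

Merge at B4: IN[B4] = OUT[B3] = {}
Applying B4's transfer function to that IN value gives OUT[B4] (row B4 above).

Answer: {c+e}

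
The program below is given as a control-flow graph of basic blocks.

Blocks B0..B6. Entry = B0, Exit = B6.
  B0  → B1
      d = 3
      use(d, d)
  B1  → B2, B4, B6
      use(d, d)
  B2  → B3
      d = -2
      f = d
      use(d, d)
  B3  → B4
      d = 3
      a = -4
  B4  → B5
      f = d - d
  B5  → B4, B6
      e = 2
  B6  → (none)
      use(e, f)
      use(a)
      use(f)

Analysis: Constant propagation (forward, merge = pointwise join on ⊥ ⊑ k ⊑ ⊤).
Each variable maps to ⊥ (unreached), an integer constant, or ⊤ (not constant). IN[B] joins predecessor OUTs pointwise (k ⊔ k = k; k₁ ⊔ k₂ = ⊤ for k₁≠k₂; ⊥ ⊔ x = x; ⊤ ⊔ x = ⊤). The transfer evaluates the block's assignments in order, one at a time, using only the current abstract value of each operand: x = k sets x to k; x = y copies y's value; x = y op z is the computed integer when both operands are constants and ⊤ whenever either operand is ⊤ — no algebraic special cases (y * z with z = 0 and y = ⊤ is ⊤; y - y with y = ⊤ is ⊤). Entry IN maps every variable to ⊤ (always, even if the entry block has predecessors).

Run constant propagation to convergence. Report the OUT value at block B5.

Answer: {a: ⊤, b: ⊤, c: ⊤, d: 3, e: 2, f: 0}

Derivation:
Fixpoint table:
  B0:   IN=(all ⊤)   OUT={d:3; rest ⊤}
  B1:   IN={d:3; rest ⊤}   OUT={d:3; rest ⊤}
  B2:   IN={d:3; rest ⊤}   OUT={d:-2, f:-2; rest ⊤}
  B3:   IN={d:-2, f:-2; rest ⊤}   OUT={a:-4, d:3, f:-2; rest ⊤}
  B4:   IN={d:3; rest ⊤}   OUT={d:3, f:0; rest ⊤}
  B5:   IN={d:3, f:0; rest ⊤}   OUT={d:3, e:2, f:0; rest ⊤}
  B6:   IN={d:3; rest ⊤}   OUT={d:3; rest ⊤}

Merge at B5: IN[B5] = OUT[B4] = {a: ⊤, b: ⊤, c: ⊤, d: 3, e: ⊤, f: 0}
Applying B5's transfer function to that IN value gives OUT[B5] (row B5 above).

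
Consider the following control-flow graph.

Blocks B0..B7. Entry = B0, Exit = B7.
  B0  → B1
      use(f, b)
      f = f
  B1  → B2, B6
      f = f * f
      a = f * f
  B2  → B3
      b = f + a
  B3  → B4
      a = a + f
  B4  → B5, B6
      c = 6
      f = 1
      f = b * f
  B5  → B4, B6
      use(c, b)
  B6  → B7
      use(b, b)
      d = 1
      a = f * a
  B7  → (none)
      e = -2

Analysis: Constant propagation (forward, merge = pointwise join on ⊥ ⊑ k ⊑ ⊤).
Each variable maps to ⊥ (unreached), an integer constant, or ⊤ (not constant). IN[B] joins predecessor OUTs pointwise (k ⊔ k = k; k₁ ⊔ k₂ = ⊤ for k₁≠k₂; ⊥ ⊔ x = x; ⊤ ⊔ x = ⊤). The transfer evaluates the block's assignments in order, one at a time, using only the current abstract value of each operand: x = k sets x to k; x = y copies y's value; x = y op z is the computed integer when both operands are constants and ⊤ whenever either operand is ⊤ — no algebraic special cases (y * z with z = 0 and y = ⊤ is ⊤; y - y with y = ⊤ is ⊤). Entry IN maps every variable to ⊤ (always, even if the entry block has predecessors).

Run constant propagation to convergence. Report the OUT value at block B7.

Fixpoint table:
  B0:  IN=(all ⊤)  OUT=(all ⊤)
  B1:  IN=(all ⊤)  OUT=(all ⊤)
  B2:  IN=(all ⊤)  OUT=(all ⊤)
  B3:  IN=(all ⊤)  OUT=(all ⊤)
  B4:  IN=(all ⊤)  OUT={c:6; rest ⊤}
  B5:  IN={c:6; rest ⊤}  OUT={c:6; rest ⊤}
  B6:  IN=(all ⊤)  OUT={d:1; rest ⊤}
  B7:  IN={d:1; rest ⊤}  OUT={d:1, e:-2; rest ⊤}

Merge at B7: IN[B7] = OUT[B6] = {a: ⊤, b: ⊤, c: ⊤, d: 1, e: ⊤, f: ⊤}
Applying B7's transfer function to that IN value gives OUT[B7] (row B7 above).

Answer: {a: ⊤, b: ⊤, c: ⊤, d: 1, e: -2, f: ⊤}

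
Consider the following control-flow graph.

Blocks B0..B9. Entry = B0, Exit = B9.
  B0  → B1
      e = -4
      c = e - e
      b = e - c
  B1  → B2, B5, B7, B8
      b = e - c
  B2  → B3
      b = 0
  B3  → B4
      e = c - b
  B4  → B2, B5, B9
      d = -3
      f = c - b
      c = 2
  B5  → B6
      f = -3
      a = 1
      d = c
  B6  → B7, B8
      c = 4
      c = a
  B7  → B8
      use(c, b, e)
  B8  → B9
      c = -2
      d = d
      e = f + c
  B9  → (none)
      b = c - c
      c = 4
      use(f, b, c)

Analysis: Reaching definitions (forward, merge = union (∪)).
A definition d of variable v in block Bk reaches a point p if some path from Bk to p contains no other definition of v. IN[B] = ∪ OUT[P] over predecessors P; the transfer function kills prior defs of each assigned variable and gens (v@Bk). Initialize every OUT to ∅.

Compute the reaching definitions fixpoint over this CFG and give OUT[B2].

Answer: {b@B2, c@B0, c@B4, d@B4, e@B0, e@B3, f@B4}

Working:
Per-block solution:
  B0: | IN={} | OUT={b@B0, c@B0, e@B0}
  B1: | IN={b@B0, c@B0, e@B0} | OUT={b@B1, c@B0, e@B0}
  B2: | IN={b@B1, b@B2, c@B0, c@B4, d@B4, e@B0, e@B3, f@B4} | OUT={b@B2, c@B0, c@B4, d@B4, e@B0, e@B3, f@B4}
  B3: | IN={b@B2, c@B0, c@B4, d@B4, e@B0, e@B3, f@B4} | OUT={b@B2, c@B0, c@B4, d@B4, e@B3, f@B4}
  B4: | IN={b@B2, c@B0, c@B4, d@B4, e@B3, f@B4} | OUT={b@B2, c@B4, d@B4, e@B3, f@B4}
  B5: | IN={b@B1, b@B2, c@B0, c@B4, d@B4, e@B0, e@B3, f@B4} | OUT={a@B5, b@B1, b@B2, c@B0, c@B4, d@B5, e@B0, e@B3, f@B5}
  B6: | IN={a@B5, b@B1, b@B2, c@B0, c@B4, d@B5, e@B0, e@B3, f@B5} | OUT={a@B5, b@B1, b@B2, c@B6, d@B5, e@B0, e@B3, f@B5}
  B7: | IN={a@B5, b@B1, b@B2, c@B0, c@B6, d@B5, e@B0, e@B3, f@B5} | OUT={a@B5, b@B1, b@B2, c@B0, c@B6, d@B5, e@B0, e@B3, f@B5}
  B8: | IN={a@B5, b@B1, b@B2, c@B0, c@B6, d@B5, e@B0, e@B3, f@B5} | OUT={a@B5, b@B1, b@B2, c@B8, d@B8, e@B8, f@B5}
  B9: | IN={a@B5, b@B1, b@B2, c@B4, c@B8, d@B4, d@B8, e@B3, e@B8, f@B4, f@B5} | OUT={a@B5, b@B9, c@B9, d@B4, d@B8, e@B3, e@B8, f@B4, f@B5}

Merge at B2: IN[B2] = OUT[B1] ⊔ OUT[B4] = {b@B1, b@B2, c@B0, c@B4, d@B4, e@B0, e@B3, f@B4}
Applying B2's transfer function to that IN value gives OUT[B2] (row B2 above).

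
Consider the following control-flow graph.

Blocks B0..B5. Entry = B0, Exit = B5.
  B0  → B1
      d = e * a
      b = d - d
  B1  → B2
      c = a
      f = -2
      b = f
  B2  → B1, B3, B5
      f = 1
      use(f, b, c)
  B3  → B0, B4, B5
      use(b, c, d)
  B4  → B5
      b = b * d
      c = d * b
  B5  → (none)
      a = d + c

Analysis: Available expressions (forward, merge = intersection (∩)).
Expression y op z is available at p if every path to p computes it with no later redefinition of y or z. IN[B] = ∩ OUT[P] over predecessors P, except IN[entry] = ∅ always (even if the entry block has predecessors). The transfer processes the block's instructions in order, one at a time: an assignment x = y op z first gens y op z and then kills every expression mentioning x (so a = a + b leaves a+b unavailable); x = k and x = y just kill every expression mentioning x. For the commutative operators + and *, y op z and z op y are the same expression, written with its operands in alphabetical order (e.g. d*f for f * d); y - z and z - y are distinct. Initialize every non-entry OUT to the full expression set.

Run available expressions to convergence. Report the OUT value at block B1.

Per-block solution:
  B0:  IN={}  OUT={a*e, d-d}
  B1:  IN={a*e, d-d}  OUT={a*e, d-d}
  B2:  IN={a*e, d-d}  OUT={a*e, d-d}
  B3:  IN={a*e, d-d}  OUT={a*e, d-d}
  B4:  IN={a*e, d-d}  OUT={a*e, b*d, d-d}
  B5:  IN={a*e, d-d}  OUT={c+d, d-d}

Merge at B1: IN[B1] = OUT[B0] ∩ OUT[B2] = {a*e, d-d}
Applying B1's transfer function to that IN value gives OUT[B1] (row B1 above).

Answer: {a*e, d-d}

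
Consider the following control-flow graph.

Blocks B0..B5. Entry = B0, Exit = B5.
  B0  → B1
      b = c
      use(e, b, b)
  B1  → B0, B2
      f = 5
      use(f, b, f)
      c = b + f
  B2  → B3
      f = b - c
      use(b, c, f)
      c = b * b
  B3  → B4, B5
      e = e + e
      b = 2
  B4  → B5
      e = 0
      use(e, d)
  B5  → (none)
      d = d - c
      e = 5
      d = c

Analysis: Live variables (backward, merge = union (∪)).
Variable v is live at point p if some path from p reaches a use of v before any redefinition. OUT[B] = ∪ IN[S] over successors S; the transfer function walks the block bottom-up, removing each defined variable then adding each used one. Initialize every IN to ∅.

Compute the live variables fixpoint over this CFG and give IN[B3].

Answer: {c, d, e}

Trace:
Per-block solution:
  B0:   IN={c, d, e}   OUT={b, d, e}
  B1:   IN={b, d, e}   OUT={b, c, d, e}
  B2:   IN={b, c, d, e}   OUT={c, d, e}
  B3:   IN={c, d, e}   OUT={c, d}
  B4:   IN={c, d}   OUT={c, d}
  B5:   IN={c, d}   OUT={}

Merge at B3: OUT[B3] = IN[B4] ⊔ IN[B5] = {c, d}
Applying B3's transfer function to that OUT value gives IN[B3] (row B3 above).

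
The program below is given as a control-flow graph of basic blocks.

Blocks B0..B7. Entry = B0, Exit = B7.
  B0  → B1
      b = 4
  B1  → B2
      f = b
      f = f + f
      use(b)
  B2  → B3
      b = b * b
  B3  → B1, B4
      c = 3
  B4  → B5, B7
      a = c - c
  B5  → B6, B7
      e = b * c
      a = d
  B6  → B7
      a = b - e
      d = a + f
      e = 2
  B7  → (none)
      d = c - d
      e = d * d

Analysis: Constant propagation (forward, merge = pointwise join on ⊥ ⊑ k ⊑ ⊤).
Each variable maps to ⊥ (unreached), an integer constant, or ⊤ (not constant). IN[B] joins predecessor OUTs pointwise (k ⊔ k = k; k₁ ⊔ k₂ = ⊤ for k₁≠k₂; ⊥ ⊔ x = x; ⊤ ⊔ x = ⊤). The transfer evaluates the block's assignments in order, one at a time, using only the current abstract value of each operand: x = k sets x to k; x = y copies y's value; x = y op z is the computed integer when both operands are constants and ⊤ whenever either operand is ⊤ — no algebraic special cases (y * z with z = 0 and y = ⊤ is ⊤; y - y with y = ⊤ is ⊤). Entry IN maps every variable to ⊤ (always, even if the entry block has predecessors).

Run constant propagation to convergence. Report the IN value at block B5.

Per-block solution:
  B0:   IN=(all ⊤)   OUT={b:4; rest ⊤}
  B1:   IN=(all ⊤)   OUT=(all ⊤)
  B2:   IN=(all ⊤)   OUT=(all ⊤)
  B3:   IN=(all ⊤)   OUT={c:3; rest ⊤}
  B4:   IN={c:3; rest ⊤}   OUT={a:0, c:3; rest ⊤}
  B5:   IN={a:0, c:3; rest ⊤}   OUT={c:3; rest ⊤}
  B6:   IN={c:3; rest ⊤}   OUT={c:3, e:2; rest ⊤}
  B7:   IN={c:3; rest ⊤}   OUT={c:3; rest ⊤}

Merge at B5: IN[B5] = OUT[B4] = {a: 0, b: ⊤, c: 3, d: ⊤, e: ⊤, f: ⊤}

Answer: {a: 0, b: ⊤, c: 3, d: ⊤, e: ⊤, f: ⊤}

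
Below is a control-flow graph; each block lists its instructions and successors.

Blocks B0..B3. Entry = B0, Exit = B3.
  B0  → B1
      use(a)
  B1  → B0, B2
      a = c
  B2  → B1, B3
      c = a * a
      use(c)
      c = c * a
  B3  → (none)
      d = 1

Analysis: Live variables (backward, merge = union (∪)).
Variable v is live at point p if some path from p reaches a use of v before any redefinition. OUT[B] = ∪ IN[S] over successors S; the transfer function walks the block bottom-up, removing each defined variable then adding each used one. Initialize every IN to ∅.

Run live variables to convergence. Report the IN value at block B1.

Answer: {c}

Working:
Converged values:
  B0: | IN={a, c} | OUT={c}
  B1: | IN={c} | OUT={a, c}
  B2: | IN={a} | OUT={c}
  B3: | IN={} | OUT={}

Merge at B1: OUT[B1] = IN[B0] ⊔ IN[B2] = {a, c}
Applying B1's transfer function to that OUT value gives IN[B1] (row B1 above).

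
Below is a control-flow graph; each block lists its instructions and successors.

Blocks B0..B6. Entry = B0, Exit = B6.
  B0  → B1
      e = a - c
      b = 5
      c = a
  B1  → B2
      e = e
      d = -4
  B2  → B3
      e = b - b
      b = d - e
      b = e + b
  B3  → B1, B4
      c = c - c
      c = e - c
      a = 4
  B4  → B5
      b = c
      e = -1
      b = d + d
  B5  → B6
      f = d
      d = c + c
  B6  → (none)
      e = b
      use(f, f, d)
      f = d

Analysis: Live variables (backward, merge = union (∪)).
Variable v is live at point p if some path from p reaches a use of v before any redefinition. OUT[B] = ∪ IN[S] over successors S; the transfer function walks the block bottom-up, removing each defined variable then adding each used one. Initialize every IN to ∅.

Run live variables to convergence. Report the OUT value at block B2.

Fixpoint table:
  B0: | IN={a, c} | OUT={b, c, e}
  B1: | IN={b, c, e} | OUT={b, c, d}
  B2: | IN={b, c, d} | OUT={b, c, d, e}
  B3: | IN={b, c, d, e} | OUT={b, c, d, e}
  B4: | IN={c, d} | OUT={b, c, d}
  B5: | IN={b, c, d} | OUT={b, d, f}
  B6: | IN={b, d, f} | OUT={}

Merge at B2: OUT[B2] = IN[B3] = {b, c, d, e}

Answer: {b, c, d, e}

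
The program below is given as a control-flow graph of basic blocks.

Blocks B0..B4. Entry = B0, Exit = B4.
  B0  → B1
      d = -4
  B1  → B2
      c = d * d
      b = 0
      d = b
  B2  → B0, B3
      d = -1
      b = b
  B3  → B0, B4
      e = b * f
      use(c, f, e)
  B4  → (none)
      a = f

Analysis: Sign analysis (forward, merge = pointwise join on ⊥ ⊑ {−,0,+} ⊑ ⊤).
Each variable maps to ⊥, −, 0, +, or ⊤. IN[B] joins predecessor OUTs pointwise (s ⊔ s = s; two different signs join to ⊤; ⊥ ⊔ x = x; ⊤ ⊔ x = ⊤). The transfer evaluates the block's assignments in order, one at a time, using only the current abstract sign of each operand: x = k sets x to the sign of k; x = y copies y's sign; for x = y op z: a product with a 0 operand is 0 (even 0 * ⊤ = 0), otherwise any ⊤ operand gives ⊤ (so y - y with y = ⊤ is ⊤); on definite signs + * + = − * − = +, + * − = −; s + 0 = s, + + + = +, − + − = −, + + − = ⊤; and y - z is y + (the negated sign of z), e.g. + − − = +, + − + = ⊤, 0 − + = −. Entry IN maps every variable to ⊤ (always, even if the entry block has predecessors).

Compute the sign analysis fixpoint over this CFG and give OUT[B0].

Answer: {a: ⊤, b: ⊤, c: ⊤, d: -, e: ⊤, f: ⊤}

Derivation:
Per-block solution:
  B0:  IN=(all ⊤)  OUT={d:-; rest ⊤}
  B1:  IN={d:-; rest ⊤}  OUT={b:0, c:+, d:0; rest ⊤}
  B2:  IN={b:0, c:+, d:0; rest ⊤}  OUT={b:0, c:+, d:-; rest ⊤}
  B3:  IN={b:0, c:+, d:-; rest ⊤}  OUT={b:0, c:+, d:-, e:0; rest ⊤}
  B4:  IN={b:0, c:+, d:-, e:0; rest ⊤}  OUT={b:0, c:+, d:-, e:0; rest ⊤}

Merge at B0 (entry node, so the boundary value (all ⊤) is joined with the incoming edge(s)): IN[B0] = (all ⊤) ⊔ OUT[B2] ⊔ OUT[B3] = {a: ⊤, b: ⊤, c: ⊤, d: ⊤, e: ⊤, f: ⊤}
Applying B0's transfer function to that IN value gives OUT[B0] (row B0 above).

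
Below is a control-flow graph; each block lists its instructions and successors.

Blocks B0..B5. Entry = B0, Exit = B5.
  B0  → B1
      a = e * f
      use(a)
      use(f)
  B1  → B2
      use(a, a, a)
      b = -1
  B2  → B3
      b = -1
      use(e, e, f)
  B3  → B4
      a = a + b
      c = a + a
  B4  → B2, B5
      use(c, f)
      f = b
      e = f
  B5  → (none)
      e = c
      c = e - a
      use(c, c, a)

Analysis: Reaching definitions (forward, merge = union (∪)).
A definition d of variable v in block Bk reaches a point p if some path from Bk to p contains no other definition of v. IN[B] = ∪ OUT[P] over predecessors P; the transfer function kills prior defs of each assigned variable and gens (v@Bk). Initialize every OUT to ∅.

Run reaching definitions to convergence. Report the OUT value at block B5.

Converged values:
  B0: | IN={} | OUT={a@B0}
  B1: | IN={a@B0} | OUT={a@B0, b@B1}
  B2: | IN={a@B0, a@B3, b@B1, b@B2, c@B3, e@B4, f@B4} | OUT={a@B0, a@B3, b@B2, c@B3, e@B4, f@B4}
  B3: | IN={a@B0, a@B3, b@B2, c@B3, e@B4, f@B4} | OUT={a@B3, b@B2, c@B3, e@B4, f@B4}
  B4: | IN={a@B3, b@B2, c@B3, e@B4, f@B4} | OUT={a@B3, b@B2, c@B3, e@B4, f@B4}
  B5: | IN={a@B3, b@B2, c@B3, e@B4, f@B4} | OUT={a@B3, b@B2, c@B5, e@B5, f@B4}

Merge at B5: IN[B5] = OUT[B4] = {a@B3, b@B2, c@B3, e@B4, f@B4}
Applying B5's transfer function to that IN value gives OUT[B5] (row B5 above).

Answer: {a@B3, b@B2, c@B5, e@B5, f@B4}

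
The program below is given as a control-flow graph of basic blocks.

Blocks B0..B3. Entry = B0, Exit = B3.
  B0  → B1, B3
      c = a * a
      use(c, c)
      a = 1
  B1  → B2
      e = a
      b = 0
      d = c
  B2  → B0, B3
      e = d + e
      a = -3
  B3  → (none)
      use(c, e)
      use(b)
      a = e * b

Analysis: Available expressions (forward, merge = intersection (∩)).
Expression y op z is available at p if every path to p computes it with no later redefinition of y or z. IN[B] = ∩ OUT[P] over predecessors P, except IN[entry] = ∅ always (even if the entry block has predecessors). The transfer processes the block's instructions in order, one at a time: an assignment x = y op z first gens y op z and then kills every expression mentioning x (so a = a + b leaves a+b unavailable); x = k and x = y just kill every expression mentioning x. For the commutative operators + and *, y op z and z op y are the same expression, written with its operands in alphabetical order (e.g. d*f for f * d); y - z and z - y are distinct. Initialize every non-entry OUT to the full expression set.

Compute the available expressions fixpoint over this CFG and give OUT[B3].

Answer: {b*e}

Trace:
Per-block solution:
  B0: | IN={} | OUT={}
  B1: | IN={} | OUT={}
  B2: | IN={} | OUT={}
  B3: | IN={} | OUT={b*e}

Merge at B3: IN[B3] = OUT[B0] ∩ OUT[B2] = {}
Applying B3's transfer function to that IN value gives OUT[B3] (row B3 above).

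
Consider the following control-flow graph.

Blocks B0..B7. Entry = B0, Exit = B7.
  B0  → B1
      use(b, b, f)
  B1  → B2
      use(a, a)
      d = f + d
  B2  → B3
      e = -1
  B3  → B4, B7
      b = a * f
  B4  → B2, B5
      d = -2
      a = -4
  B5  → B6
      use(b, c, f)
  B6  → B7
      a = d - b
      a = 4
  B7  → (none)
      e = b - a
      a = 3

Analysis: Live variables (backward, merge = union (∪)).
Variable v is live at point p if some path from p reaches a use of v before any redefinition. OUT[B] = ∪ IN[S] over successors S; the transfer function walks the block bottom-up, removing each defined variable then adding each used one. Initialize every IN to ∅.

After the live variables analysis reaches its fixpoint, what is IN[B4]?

Answer: {b, c, f}

Working:
Converged values:
  B0:   IN={a, b, c, d, f}   OUT={a, c, d, f}
  B1:   IN={a, c, d, f}   OUT={a, c, f}
  B2:   IN={a, c, f}   OUT={a, c, f}
  B3:   IN={a, c, f}   OUT={a, b, c, f}
  B4:   IN={b, c, f}   OUT={a, b, c, d, f}
  B5:   IN={b, c, d, f}   OUT={b, d}
  B6:   IN={b, d}   OUT={a, b}
  B7:   IN={a, b}   OUT={}

Merge at B4: OUT[B4] = IN[B2] ⊔ IN[B5] = {a, b, c, d, f}
Applying B4's transfer function to that OUT value gives IN[B4] (row B4 above).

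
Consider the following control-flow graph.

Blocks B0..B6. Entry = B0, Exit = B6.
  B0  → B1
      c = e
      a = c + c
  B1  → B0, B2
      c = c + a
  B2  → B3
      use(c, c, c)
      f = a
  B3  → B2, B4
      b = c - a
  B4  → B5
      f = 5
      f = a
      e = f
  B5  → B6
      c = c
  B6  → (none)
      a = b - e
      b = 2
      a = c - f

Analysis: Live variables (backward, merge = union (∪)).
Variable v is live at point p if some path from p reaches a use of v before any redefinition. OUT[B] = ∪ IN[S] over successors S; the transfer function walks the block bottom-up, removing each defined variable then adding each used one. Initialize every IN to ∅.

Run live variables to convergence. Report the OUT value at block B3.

Converged values:
  B0: | IN={e} | OUT={a, c, e}
  B1: | IN={a, c, e} | OUT={a, c, e}
  B2: | IN={a, c} | OUT={a, c}
  B3: | IN={a, c} | OUT={a, b, c}
  B4: | IN={a, b, c} | OUT={b, c, e, f}
  B5: | IN={b, c, e, f} | OUT={b, c, e, f}
  B6: | IN={b, c, e, f} | OUT={}

Merge at B3: OUT[B3] = IN[B2] ⊔ IN[B4] = {a, b, c}

Answer: {a, b, c}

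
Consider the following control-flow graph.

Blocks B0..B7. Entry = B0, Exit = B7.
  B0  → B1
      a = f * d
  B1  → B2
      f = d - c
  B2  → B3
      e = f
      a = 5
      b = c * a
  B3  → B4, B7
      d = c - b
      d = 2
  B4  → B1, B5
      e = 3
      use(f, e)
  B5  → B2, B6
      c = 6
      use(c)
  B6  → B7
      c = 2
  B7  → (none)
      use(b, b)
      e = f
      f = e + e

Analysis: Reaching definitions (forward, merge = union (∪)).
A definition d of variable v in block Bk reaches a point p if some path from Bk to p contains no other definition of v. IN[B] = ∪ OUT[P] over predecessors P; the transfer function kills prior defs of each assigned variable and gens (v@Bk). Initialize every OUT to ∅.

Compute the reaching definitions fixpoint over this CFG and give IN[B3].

Answer: {a@B2, b@B2, c@B5, d@B3, e@B2, f@B1}

Working:
Fixpoint table:
  B0:   IN={}   OUT={a@B0}
  B1:   IN={a@B0, a@B2, b@B2, c@B5, d@B3, e@B4, f@B1}   OUT={a@B0, a@B2, b@B2, c@B5, d@B3, e@B4, f@B1}
  B2:   IN={a@B0, a@B2, b@B2, c@B5, d@B3, e@B4, f@B1}   OUT={a@B2, b@B2, c@B5, d@B3, e@B2, f@B1}
  B3:   IN={a@B2, b@B2, c@B5, d@B3, e@B2, f@B1}   OUT={a@B2, b@B2, c@B5, d@B3, e@B2, f@B1}
  B4:   IN={a@B2, b@B2, c@B5, d@B3, e@B2, f@B1}   OUT={a@B2, b@B2, c@B5, d@B3, e@B4, f@B1}
  B5:   IN={a@B2, b@B2, c@B5, d@B3, e@B4, f@B1}   OUT={a@B2, b@B2, c@B5, d@B3, e@B4, f@B1}
  B6:   IN={a@B2, b@B2, c@B5, d@B3, e@B4, f@B1}   OUT={a@B2, b@B2, c@B6, d@B3, e@B4, f@B1}
  B7:   IN={a@B2, b@B2, c@B5, c@B6, d@B3, e@B2, e@B4, f@B1}   OUT={a@B2, b@B2, c@B5, c@B6, d@B3, e@B7, f@B7}

Merge at B3: IN[B3] = OUT[B2] = {a@B2, b@B2, c@B5, d@B3, e@B2, f@B1}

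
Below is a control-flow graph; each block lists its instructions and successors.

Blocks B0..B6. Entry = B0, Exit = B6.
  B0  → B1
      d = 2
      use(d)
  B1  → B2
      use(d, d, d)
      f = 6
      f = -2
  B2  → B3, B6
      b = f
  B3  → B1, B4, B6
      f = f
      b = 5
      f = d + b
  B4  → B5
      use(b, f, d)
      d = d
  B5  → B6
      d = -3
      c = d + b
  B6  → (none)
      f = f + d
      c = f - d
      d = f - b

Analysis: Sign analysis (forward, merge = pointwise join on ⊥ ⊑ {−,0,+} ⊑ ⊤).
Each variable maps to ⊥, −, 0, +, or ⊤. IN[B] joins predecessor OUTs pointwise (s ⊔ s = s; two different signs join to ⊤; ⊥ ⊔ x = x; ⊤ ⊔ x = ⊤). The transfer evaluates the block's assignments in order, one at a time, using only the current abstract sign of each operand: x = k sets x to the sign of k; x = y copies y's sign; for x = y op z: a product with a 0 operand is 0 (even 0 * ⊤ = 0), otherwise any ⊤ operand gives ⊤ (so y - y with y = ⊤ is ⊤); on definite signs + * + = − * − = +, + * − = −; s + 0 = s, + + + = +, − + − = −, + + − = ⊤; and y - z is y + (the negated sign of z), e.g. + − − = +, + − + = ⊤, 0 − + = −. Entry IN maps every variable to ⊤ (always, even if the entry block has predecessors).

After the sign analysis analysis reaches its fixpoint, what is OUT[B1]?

Converged values:
  B0:   IN=(all ⊤)   OUT={d:+; rest ⊤}
  B1:   IN={d:+; rest ⊤}   OUT={d:+, f:-; rest ⊤}
  B2:   IN={d:+, f:-; rest ⊤}   OUT={b:-, d:+, f:-; rest ⊤}
  B3:   IN={b:-, d:+, f:-; rest ⊤}   OUT={b:+, d:+, f:+; rest ⊤}
  B4:   IN={b:+, d:+, f:+; rest ⊤}   OUT={b:+, d:+, f:+; rest ⊤}
  B5:   IN={b:+, d:+, f:+; rest ⊤}   OUT={b:+, d:-, f:+; rest ⊤}
  B6:   IN=(all ⊤)   OUT=(all ⊤)

Merge at B1: IN[B1] = OUT[B0] ⊔ OUT[B3] = {a: ⊤, b: ⊤, c: ⊤, d: +, e: ⊤, f: ⊤}
Applying B1's transfer function to that IN value gives OUT[B1] (row B1 above).

Answer: {a: ⊤, b: ⊤, c: ⊤, d: +, e: ⊤, f: -}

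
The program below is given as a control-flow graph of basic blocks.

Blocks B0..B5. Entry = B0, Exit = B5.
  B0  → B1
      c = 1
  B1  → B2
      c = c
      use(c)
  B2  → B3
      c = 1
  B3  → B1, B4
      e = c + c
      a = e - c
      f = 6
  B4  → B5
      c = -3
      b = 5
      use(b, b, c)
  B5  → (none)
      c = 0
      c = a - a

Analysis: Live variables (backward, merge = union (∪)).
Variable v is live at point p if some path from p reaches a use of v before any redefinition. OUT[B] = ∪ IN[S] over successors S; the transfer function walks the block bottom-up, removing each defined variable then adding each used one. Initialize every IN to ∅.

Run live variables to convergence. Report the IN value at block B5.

Converged values:
  B0:  IN={}  OUT={c}
  B1:  IN={c}  OUT={}
  B2:  IN={}  OUT={c}
  B3:  IN={c}  OUT={a, c}
  B4:  IN={a}  OUT={a}
  B5:  IN={a}  OUT={}

B5 is the boundary node: OUT[B5] = {}
Applying B5's transfer function to that OUT value gives IN[B5] (row B5 above).

Answer: {a}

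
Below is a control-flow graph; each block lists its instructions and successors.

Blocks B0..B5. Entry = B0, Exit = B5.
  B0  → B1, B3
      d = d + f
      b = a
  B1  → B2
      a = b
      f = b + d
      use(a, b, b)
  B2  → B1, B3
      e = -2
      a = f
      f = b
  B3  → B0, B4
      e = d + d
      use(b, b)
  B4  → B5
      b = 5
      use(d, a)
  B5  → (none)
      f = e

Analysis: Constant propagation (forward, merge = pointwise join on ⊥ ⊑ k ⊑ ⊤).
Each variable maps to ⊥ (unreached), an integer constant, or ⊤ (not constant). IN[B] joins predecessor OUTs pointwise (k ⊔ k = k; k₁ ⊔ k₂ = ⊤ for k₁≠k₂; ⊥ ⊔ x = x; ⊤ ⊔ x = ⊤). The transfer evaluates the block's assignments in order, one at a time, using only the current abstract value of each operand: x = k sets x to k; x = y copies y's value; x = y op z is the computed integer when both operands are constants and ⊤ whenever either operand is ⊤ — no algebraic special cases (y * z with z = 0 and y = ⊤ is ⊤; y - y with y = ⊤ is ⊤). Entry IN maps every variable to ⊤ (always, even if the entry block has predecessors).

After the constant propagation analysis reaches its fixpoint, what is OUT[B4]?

Per-block solution:
  B0: | IN=(all ⊤) | OUT=(all ⊤)
  B1: | IN=(all ⊤) | OUT=(all ⊤)
  B2: | IN=(all ⊤) | OUT={e:-2; rest ⊤}
  B3: | IN=(all ⊤) | OUT=(all ⊤)
  B4: | IN=(all ⊤) | OUT={b:5; rest ⊤}
  B5: | IN={b:5; rest ⊤} | OUT={b:5; rest ⊤}

Merge at B4: IN[B4] = OUT[B3] = {a: ⊤, b: ⊤, c: ⊤, d: ⊤, e: ⊤, f: ⊤}
Applying B4's transfer function to that IN value gives OUT[B4] (row B4 above).

Answer: {a: ⊤, b: 5, c: ⊤, d: ⊤, e: ⊤, f: ⊤}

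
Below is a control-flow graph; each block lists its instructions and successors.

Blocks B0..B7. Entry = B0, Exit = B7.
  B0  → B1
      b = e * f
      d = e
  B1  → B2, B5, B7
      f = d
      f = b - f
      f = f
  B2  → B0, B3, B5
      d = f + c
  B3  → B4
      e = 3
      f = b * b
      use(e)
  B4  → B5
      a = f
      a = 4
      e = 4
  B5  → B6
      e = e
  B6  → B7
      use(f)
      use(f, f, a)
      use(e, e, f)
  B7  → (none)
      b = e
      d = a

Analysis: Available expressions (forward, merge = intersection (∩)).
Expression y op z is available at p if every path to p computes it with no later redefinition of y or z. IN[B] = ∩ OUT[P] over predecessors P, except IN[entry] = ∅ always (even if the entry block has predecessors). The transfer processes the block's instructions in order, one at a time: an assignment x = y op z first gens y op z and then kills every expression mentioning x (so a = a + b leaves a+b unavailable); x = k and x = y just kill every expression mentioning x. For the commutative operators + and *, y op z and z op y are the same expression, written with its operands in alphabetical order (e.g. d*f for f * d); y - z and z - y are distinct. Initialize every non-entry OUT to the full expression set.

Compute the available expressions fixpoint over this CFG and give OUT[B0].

Answer: {e*f}

Trace:
Per-block solution:
  B0: | IN={} | OUT={e*f}
  B1: | IN={e*f} | OUT={}
  B2: | IN={} | OUT={c+f}
  B3: | IN={c+f} | OUT={b*b}
  B4: | IN={b*b} | OUT={b*b}
  B5: | IN={} | OUT={}
  B6: | IN={} | OUT={}
  B7: | IN={} | OUT={}

Merge at B0 (entry node, so the boundary value {} is joined with the incoming edge(s)): IN[B0] = {} ∩ OUT[B2] = {}
Applying B0's transfer function to that IN value gives OUT[B0] (row B0 above).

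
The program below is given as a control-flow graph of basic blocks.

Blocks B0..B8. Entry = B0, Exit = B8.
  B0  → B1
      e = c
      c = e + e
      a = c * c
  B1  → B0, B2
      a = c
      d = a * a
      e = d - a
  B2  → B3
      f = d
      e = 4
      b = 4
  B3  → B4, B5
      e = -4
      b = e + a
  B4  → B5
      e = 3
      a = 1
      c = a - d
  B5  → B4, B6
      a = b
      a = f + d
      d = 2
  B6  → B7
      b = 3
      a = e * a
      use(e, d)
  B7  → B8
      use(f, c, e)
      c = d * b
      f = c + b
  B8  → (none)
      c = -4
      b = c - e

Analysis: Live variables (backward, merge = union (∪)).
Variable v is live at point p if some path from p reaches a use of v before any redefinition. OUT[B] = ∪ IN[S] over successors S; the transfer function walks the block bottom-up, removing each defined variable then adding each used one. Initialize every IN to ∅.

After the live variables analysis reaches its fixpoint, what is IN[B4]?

Converged values:
  B0:  IN={c}  OUT={c}
  B1:  IN={c}  OUT={a, c, d}
  B2:  IN={a, c, d}  OUT={a, c, d, f}
  B3:  IN={a, c, d, f}  OUT={b, c, d, e, f}
  B4:  IN={b, d, f}  OUT={b, c, d, e, f}
  B5:  IN={b, c, d, e, f}  OUT={a, b, c, d, e, f}
  B6:  IN={a, c, d, e, f}  OUT={b, c, d, e, f}
  B7:  IN={b, c, d, e, f}  OUT={e}
  B8:  IN={e}  OUT={}

Merge at B4: OUT[B4] = IN[B5] = {b, c, d, e, f}
Applying B4's transfer function to that OUT value gives IN[B4] (row B4 above).

Answer: {b, d, f}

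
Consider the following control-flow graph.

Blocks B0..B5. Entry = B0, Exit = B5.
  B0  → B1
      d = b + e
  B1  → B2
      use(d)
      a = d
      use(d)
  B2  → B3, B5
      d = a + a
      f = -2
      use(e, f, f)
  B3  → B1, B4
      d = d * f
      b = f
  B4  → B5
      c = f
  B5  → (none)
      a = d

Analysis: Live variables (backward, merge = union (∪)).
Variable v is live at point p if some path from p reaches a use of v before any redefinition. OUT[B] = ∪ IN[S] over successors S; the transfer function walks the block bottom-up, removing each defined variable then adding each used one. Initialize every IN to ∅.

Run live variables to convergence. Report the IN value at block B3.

Converged values:
  B0:  IN={b, e}  OUT={d, e}
  B1:  IN={d, e}  OUT={a, e}
  B2:  IN={a, e}  OUT={d, e, f}
  B3:  IN={d, e, f}  OUT={d, e, f}
  B4:  IN={d, f}  OUT={d}
  B5:  IN={d}  OUT={}

Merge at B3: OUT[B3] = IN[B1] ⊔ IN[B4] = {d, e, f}
Applying B3's transfer function to that OUT value gives IN[B3] (row B3 above).

Answer: {d, e, f}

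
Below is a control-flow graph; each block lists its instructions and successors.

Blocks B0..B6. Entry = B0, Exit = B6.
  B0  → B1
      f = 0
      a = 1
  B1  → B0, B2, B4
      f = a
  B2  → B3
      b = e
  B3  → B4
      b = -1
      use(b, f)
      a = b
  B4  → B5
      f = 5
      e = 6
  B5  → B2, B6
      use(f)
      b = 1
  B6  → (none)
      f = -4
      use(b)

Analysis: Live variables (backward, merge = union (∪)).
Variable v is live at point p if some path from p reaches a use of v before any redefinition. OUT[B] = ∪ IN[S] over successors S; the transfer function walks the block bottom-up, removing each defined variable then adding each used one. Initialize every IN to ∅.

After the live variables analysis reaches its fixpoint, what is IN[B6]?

Answer: {b}

Trace:
Converged values:
  B0: | IN={e} | OUT={a, e}
  B1: | IN={a, e} | OUT={e, f}
  B2: | IN={e, f} | OUT={f}
  B3: | IN={f} | OUT={}
  B4: | IN={} | OUT={e, f}
  B5: | IN={e, f} | OUT={b, e, f}
  B6: | IN={b} | OUT={}

B6 is the boundary node: OUT[B6] = {}
Applying B6's transfer function to that OUT value gives IN[B6] (row B6 above).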